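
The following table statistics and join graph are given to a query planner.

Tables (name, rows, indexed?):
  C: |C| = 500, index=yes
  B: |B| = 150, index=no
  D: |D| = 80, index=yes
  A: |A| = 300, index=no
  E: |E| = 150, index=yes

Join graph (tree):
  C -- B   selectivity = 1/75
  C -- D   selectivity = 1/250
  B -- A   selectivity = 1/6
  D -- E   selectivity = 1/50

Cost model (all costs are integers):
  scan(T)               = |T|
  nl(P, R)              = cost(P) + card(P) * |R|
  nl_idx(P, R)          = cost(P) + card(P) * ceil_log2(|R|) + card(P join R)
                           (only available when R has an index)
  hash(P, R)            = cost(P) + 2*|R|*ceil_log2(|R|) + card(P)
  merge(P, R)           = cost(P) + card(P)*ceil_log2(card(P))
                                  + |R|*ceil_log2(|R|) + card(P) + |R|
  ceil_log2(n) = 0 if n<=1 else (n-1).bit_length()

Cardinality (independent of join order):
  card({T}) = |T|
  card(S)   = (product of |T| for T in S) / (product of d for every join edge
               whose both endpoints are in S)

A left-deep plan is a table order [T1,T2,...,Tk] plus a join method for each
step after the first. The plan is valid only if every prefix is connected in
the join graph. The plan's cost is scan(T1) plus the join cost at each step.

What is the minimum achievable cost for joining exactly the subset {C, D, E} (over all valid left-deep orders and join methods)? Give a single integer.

2720

Selinger DP over subsets of {C,D,E}:
  {C}: scan cost=500, card=500
  {D}: scan cost=80, card=80
  {E}: scan cost=150, card=150
  {CD}: card=160; try (C,nl_idx)→960, (D,hash)→2120, (D,nl_idx)→4160, (C,merge)→5720, (D,merge)→6140, (C,hash)→9160 …(+2); best=960 via (C,nl_idx)
  {DE}: card=240; try (E,nl_idx)→960, (D,hash)→1420, (D,nl_idx)→1440, (E,merge)→2070, (D,merge)→2140, (E,hash)→2560 …(+2); best=960 via (E,nl_idx)
  {CDE}: card=480; try (E,nl_idx)→2720, (E,hash)→3520, (C,nl_idx)→3600, (E,merge)→3750, (C,merge)→8120, (C,hash)→10200 …(+2); best=2720 via (E,nl_idx)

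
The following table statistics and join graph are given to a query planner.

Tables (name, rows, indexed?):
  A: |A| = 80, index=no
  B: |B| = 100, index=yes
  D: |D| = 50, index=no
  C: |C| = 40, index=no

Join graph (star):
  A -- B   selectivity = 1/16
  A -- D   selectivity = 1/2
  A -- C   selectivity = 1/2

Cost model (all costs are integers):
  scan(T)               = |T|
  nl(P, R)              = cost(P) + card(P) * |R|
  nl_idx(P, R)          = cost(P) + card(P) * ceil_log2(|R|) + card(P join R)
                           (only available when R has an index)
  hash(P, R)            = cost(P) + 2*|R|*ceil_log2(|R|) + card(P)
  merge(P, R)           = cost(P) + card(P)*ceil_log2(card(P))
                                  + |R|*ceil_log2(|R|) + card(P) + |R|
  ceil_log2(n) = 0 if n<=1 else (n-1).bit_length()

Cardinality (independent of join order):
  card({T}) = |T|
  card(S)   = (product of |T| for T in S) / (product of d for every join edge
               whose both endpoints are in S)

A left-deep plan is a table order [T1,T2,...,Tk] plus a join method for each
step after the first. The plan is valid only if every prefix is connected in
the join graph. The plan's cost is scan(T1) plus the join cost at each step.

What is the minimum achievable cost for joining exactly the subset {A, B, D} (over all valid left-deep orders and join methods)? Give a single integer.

2240

Selinger DP over subsets of {A,B,D}:
  {A}: scan cost=80, card=80
  {B}: scan cost=100, card=100
  {D}: scan cost=50, card=50
  {AB}: card=500; try (B,nl_idx)→1140, (A,hash)→1320, (B,merge)→1520, (A,merge)→1540, (B,hash)→1560, (B,nl)→8080 …(+1); best=1140 via (B,nl_idx)
  {AD}: card=2000; try (D,hash)→760, (A,merge)→1040, (D,merge)→1070, (A,hash)→1220, (A,nl)→4050, (D,nl)→4080; best=760 via (D,hash)
  {ABD}: card=12500; try (D,hash)→2240, (B,hash)→4160, (D,merge)→6490, (B,merge)→25560, (D,nl)→26140, (B,nl_idx)→27260 …(+1); best=2240 via (D,hash)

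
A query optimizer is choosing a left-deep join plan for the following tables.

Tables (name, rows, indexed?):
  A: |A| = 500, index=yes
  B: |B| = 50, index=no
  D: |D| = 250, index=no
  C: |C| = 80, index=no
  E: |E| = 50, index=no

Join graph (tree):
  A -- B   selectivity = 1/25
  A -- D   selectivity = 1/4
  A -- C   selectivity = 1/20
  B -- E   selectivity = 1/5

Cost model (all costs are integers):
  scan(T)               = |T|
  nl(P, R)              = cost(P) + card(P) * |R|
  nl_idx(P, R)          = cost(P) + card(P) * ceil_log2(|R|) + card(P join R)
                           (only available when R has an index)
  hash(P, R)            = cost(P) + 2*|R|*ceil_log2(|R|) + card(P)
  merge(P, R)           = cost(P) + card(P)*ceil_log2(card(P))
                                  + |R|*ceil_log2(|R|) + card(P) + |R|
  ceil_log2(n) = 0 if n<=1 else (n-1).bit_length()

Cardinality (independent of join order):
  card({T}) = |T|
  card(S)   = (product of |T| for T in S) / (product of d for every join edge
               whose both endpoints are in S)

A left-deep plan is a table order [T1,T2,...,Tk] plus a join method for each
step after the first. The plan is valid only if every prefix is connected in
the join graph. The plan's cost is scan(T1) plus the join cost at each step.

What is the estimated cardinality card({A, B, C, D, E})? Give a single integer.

2500000

Tables in S: A(500), B(50), C(80), D(250), E(50)
Edges inside S: A-B(d=25), A-D(d=4), A-C(d=20), B-E(d=5)
numerator = 500 * 50 * 80 * 250 * 50 = 25000000000
denominator = 25 * 4 * 20 * 5 = 10000
card(S) = 25000000000 / 10000 = 2500000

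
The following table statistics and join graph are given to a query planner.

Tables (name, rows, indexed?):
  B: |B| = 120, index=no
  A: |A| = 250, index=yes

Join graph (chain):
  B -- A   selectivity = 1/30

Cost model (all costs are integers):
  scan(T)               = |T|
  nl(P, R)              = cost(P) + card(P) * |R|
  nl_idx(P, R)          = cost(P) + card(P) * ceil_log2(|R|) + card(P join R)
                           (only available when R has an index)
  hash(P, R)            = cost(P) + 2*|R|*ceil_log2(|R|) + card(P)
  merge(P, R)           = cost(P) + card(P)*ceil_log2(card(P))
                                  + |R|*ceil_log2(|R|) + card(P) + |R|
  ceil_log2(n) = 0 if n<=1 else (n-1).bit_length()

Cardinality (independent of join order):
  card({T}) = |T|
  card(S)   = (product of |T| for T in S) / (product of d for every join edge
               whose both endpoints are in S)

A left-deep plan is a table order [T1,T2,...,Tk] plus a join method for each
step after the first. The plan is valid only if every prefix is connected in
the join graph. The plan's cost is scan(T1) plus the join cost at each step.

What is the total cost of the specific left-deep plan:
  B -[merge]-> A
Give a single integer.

step 1: scan B: cost=120, card=120
step 2: join A via merge
    card(P join A) = 120*250/(30) = 1000
    cost = 120 + 120*7 + 250*8 + 120 + 250 = 3330

3330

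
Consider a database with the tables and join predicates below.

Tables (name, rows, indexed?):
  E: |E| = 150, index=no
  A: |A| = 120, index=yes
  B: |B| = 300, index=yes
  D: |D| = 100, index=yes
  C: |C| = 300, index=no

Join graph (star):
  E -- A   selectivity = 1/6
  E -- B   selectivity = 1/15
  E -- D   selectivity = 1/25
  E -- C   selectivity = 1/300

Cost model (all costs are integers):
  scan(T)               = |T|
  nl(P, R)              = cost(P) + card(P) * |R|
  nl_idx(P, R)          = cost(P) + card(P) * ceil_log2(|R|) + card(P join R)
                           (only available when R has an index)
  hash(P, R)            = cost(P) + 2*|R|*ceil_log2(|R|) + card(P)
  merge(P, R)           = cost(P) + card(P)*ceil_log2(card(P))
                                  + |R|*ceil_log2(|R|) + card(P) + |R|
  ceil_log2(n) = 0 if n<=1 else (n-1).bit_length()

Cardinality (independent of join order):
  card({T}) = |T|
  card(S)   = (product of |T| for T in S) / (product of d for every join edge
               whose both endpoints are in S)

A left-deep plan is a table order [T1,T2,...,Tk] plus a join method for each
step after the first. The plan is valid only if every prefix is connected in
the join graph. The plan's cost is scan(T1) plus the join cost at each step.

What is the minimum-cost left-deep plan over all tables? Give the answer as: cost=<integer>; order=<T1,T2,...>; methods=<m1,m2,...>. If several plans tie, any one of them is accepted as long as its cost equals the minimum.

Selinger DP (subsets sized 1..n):
  {E}: scan cost=150, card=150
  {A}: scan cost=120, card=120
  {B}: scan cost=300, card=300
  {D}: scan cost=100, card=100
  {C}: scan cost=300, card=300
  {AE}: card=3000; try (A,hash)→1980, (E,merge)→2430, (A,merge)→2460, (E,hash)→2640, (A,nl_idx)→4200, (E,nl)→18120 …(+1); best=1980 via (A,hash)
  {BE}: card=3000; try (E,hash)→3000, (B,merge)→4500, (B,nl_idx)→4500, (E,merge)→4650, (B,hash)→5700, (B,nl)→45150 …(+1); best=3000 via (E,hash)
  {DE}: card=600; try (D,hash)→1700, (D,nl_idx)→1800, (E,merge)→2250, (D,merge)→2300, (E,hash)→2600, (E,nl)→15100 …(+1); best=1700 via (D,hash)
  {CE}: card=150; try (E,hash)→3000, (C,merge)→4500, (E,merge)→4650, (C,hash)→5700, (C,nl)→45150, (E,nl)→45300; best=3000 via (E,hash)
  {ABE}: card=60000; try (A,hash)→7680, (B,hash)→10380, (A,merge)→42960, (B,merge)→43980, (A,nl_idx)→84000, (B,nl_idx)→88980 …(+2); best=7680 via (A,hash)
  {ADE}: card=12000; try (A,hash)→3980, (D,hash)→6380, (A,merge)→9260, (A,nl_idx)→17900, (D,nl_idx)→34980, (D,merge)→41780 …(+2); best=3980 via (A,hash)
  {ACE}: card=3000; try (A,hash)→4830, (A,merge)→5310, (A,nl_idx)→7050, (C,hash)→10380, (A,nl)→21000, (C,merge)→43980 …(+1); best=4830 via (A,hash)
  {BDE}: card=12000; try (D,hash)→7400, (B,hash)→7700, (B,merge)→11300, (B,nl_idx)→19100, (D,nl_idx)→36000, (D,merge)→42800 …(+2); best=7400 via (D,hash)
  {BCE}: card=3000; try (B,merge)→7350, (B,nl_idx)→7350, (B,hash)→8550, (C,hash)→11400, (C,merge)→45000, (B,nl)→48000 …(+1); best=7350 via (B,merge)
  {CDE}: card=600; try (D,hash)→4550, (D,nl_idx)→4650, (D,merge)→5150, (C,hash)→7700, (C,merge)→11300, (D,nl)→18000 …(+1); best=4550 via (D,hash)
  {ABDE}: card=240000; try (A,hash)→21080, (B,hash)→21380, (D,hash)→69080, (B,merge)→186980, (A,merge)→188360, (A,nl_idx)→331400 …(+6); best=21080 via (A,hash)
  {ABCE}: card=60000; try (A,hash)→12030, (B,hash)→13230, (B,merge)→46830, (A,merge)→47310, (C,hash)→73080, (A,nl_idx)→88350 …(+5); best=12030 via (A,hash)
  {ACDE}: card=12000; try (A,hash)→6830, (D,hash)→9230, (A,merge)→12110, (A,nl_idx)→20750, (C,hash)→21380, (D,nl_idx)→37830 …(+5); best=6830 via (A,hash)
  {BCDE}: card=12000; try (B,hash)→10550, (D,hash)→11750, (B,merge)→14150, (B,nl_idx)→21950, (C,hash)→24800, (D,nl_idx)→40350 …(+5); best=10550 via (B,hash)
  {ABCDE}: card=240000; try (B,hash)→24230, (A,hash)→24230, (D,hash)→73430, (B,merge)→189830, (A,merge)→191510, (C,hash)→266480 …(+9); best=24230 via (B,hash)

cost=24230; order=C,E,D,A,B; methods=hash,hash,hash,hash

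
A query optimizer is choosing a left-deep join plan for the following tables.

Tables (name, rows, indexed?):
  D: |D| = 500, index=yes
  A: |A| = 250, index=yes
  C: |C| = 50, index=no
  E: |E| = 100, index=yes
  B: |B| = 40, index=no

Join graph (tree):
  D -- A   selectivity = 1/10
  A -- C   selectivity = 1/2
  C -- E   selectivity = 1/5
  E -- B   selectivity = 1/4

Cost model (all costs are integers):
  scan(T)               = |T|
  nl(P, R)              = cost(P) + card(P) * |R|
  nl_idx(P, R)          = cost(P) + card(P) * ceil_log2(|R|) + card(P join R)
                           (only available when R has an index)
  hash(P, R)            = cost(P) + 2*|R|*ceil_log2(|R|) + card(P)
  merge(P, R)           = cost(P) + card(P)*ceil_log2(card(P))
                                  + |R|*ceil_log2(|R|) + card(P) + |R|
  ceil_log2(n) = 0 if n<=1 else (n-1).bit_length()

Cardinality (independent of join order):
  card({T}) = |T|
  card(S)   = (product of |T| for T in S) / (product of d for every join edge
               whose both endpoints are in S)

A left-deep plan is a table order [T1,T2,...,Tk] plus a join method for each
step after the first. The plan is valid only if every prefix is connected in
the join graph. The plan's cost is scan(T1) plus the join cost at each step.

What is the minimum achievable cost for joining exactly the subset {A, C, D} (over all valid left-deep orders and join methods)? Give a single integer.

16350

Selinger DP over subsets of {A,C,D}:
  {D}: scan cost=500, card=500
  {A}: scan cost=250, card=250
  {C}: scan cost=50, card=50
  {AD}: card=12500; try (A,hash)→5000, (D,merge)→7500, (A,merge)→7750, (D,hash)→9500, (D,nl_idx)→15000, (A,nl_idx)→17000 …(+2); best=5000 via (A,hash)
  {AC}: card=6250; try (C,hash)→1100, (A,merge)→2650, (C,merge)→2850, (A,hash)→4100, (A,nl_idx)→6700, (A,nl)→12550 …(+1); best=1100 via (C,hash)
  {ACD}: card=312500; try (D,hash)→16350, (C,hash)→18100, (D,merge)→93600, (C,merge)→192850, (D,nl_idx)→369850, (C,nl)→630000 …(+1); best=16350 via (D,hash)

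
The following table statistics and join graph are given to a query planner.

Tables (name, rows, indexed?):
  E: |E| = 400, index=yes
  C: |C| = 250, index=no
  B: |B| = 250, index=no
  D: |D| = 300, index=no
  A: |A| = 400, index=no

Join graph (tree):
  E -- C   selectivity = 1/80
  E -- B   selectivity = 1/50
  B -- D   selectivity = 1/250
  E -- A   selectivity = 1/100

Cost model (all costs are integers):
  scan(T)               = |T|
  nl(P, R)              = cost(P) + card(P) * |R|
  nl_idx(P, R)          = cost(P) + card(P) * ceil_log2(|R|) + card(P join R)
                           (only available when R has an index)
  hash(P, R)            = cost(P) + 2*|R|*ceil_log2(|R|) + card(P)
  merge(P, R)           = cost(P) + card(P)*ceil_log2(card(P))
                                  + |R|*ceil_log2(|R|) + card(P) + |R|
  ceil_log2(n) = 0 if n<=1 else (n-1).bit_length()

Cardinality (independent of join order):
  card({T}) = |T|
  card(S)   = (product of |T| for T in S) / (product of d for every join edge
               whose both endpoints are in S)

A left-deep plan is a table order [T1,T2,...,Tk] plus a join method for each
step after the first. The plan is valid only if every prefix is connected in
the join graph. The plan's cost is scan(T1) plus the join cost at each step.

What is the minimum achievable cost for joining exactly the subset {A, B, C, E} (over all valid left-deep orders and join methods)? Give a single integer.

20200

Selinger DP over subsets of {A,B,C,E}:
  {E}: scan cost=400, card=400
  {C}: scan cost=250, card=250
  {B}: scan cost=250, card=250
  {A}: scan cost=400, card=400
  {CE}: card=1250; try (E,nl_idx)→3750, (C,hash)→4800, (E,merge)→6500, (C,merge)→6650, (E,hash)→7700, (E,nl)→100250 …(+1); best=3750 via (E,nl_idx)
  {BE}: card=2000; try (E,nl_idx)→4500, (B,hash)→4800, (E,merge)→6500, (B,merge)→6650, (E,hash)→7700, (E,nl)→100250 …(+1); best=4500 via (E,nl_idx)
  {AE}: card=1600; try (E,nl_idx)→5600, (E,hash)→8000, (A,hash)→8000, (E,merge)→8400, (A,merge)→8400, (E,nl)→160400 …(+1); best=5600 via (E,nl_idx)
  {BCE}: card=6250; try (B,hash)→9000, (C,hash)→10500, (B,merge)→21000, (C,merge)→30750, (B,nl)→316250, (C,nl)→504500; best=9000 via (B,hash)
  {ACE}: card=5000; try (C,hash)→11200, (A,hash)→12200, (A,merge)→22750, (C,merge)→27050, (C,nl)→405600, (A,nl)→503750; best=11200 via (C,hash)
  {ABE}: card=8000; try (B,hash)→11200, (A,hash)→13700, (B,merge)→27050, (A,merge)→32500, (B,nl)→405600, (A,nl)→804500; best=11200 via (B,hash)
  {ABCE}: card=25000; try (B,hash)→20200, (A,hash)→22450, (C,hash)→23200, (B,merge)→83450, (A,merge)→100500, (C,merge)→125450 …(+3); best=20200 via (B,hash)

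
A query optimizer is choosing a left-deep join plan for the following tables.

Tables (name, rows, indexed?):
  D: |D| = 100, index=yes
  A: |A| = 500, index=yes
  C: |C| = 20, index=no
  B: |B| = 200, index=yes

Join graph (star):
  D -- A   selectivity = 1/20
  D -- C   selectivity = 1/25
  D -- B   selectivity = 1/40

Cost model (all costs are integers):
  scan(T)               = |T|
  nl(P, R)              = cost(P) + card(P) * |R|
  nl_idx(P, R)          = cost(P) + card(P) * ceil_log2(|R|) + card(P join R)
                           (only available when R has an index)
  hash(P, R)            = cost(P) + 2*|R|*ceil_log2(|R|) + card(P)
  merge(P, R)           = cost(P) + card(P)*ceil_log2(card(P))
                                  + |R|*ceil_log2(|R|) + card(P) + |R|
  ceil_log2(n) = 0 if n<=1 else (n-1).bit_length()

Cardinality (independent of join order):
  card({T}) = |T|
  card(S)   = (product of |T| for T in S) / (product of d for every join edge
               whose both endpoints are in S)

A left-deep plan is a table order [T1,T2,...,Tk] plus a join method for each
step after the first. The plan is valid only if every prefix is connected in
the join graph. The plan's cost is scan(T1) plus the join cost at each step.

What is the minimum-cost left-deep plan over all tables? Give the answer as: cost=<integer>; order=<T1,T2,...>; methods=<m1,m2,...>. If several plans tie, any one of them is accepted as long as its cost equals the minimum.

Selinger DP (subsets sized 1..n):
  {D}: scan cost=100, card=100
  {A}: scan cost=500, card=500
  {C}: scan cost=20, card=20
  {B}: scan cost=200, card=200
  {AD}: card=2500; try (D,hash)→2400, (A,nl_idx)→3500, (A,merge)→5900, (D,merge)→6300, (D,nl_idx)→6500, (A,hash)→9200 …(+2); best=2400 via (D,hash)
  {CD}: card=80; try (D,nl_idx)→240, (C,hash)→400, (D,merge)→940, (C,merge)→1020, (D,hash)→1440, (D,nl)→2020 …(+1); best=240 via (D,nl_idx)
  {BD}: card=500; try (B,nl_idx)→1400, (D,hash)→1800, (D,nl_idx)→2100, (B,merge)→2700, (D,merge)→2800, (B,hash)→3400 …(+2); best=1400 via (B,nl_idx)
  {ACD}: card=2000; try (A,nl_idx)→2960, (C,hash)→5100, (A,merge)→5880, (A,hash)→9320, (C,merge)→35020, (A,nl)→40240 …(+1); best=2960 via (A,nl_idx)
  {ABD}: card=12500; try (B,hash)→8100, (A,hash)→10900, (A,merge)→11400, (A,nl_idx)→18400, (B,nl_idx)→34900, (B,merge)→36700 …(+2); best=8100 via (B,hash)
  {BCD}: card=400; try (B,nl_idx)→1280, (C,hash)→2100, (B,merge)→2680, (B,hash)→3520, (C,merge)→6520, (C,nl)→11400 …(+1); best=1280 via (B,nl_idx)
  {ABCD}: card=10000; try (B,hash)→8160, (A,merge)→10280, (A,hash)→10680, (A,nl_idx)→14880, (C,hash)→20800, (B,merge)→28760 …(+5); best=8160 via (B,hash)

cost=8160; order=C,D,A,B; methods=nl_idx,nl_idx,hash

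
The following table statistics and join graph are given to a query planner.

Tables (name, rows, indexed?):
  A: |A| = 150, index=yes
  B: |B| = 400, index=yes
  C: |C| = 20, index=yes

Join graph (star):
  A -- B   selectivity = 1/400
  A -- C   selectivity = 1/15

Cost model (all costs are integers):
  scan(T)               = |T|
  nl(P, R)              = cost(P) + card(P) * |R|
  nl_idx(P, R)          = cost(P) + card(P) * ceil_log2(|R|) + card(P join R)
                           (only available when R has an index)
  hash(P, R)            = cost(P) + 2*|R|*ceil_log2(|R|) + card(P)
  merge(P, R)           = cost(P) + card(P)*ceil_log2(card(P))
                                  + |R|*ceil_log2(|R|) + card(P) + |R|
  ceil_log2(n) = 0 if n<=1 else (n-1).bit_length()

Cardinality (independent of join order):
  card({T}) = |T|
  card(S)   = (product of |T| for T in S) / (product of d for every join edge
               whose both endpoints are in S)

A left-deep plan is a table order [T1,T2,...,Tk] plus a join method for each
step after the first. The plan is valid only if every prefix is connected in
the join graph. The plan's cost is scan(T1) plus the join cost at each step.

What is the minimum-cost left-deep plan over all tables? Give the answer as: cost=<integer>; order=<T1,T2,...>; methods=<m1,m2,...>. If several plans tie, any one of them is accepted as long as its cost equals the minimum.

Selinger DP (subsets sized 1..n):
  {A}: scan cost=150, card=150
  {B}: scan cost=400, card=400
  {C}: scan cost=20, card=20
  {AB}: card=150; try (B,nl_idx)→1650, (A,hash)→3200, (A,nl_idx)→3750, (B,merge)→5500, (A,merge)→5750, (B,hash)→7500 …(+2); best=1650 via (B,nl_idx)
  {AC}: card=200; try (A,nl_idx)→380, (C,hash)→500, (C,nl_idx)→1100, (A,merge)→1490, (C,merge)→1620, (A,hash)→2440 …(+2); best=380 via (A,nl_idx)
  {ABC}: card=200; try (C,hash)→2000, (B,nl_idx)→2380, (C,nl_idx)→2600, (C,merge)→3120, (C,nl)→4650, (B,merge)→6180 …(+2); best=2000 via (C,hash)

cost=2000; order=A,B,C; methods=nl_idx,hash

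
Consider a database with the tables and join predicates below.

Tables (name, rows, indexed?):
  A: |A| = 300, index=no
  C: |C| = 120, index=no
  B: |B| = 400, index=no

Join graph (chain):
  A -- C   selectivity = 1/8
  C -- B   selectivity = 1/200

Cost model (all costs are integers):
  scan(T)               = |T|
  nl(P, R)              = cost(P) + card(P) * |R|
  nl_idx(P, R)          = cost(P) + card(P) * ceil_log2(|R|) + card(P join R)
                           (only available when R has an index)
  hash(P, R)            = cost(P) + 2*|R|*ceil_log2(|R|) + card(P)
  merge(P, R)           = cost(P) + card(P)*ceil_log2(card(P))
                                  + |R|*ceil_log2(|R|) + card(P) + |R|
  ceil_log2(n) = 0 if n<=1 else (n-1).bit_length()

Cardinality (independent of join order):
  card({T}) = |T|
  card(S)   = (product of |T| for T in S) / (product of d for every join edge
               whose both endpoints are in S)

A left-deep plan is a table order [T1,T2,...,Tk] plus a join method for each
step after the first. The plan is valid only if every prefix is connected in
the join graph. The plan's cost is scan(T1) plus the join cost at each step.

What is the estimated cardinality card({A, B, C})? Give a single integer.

9000

Tables in S: A(300), B(400), C(120)
Edges inside S: A-C(d=8), C-B(d=200)
numerator = 300 * 400 * 120 = 14400000
denominator = 8 * 200 = 1600
card(S) = 14400000 / 1600 = 9000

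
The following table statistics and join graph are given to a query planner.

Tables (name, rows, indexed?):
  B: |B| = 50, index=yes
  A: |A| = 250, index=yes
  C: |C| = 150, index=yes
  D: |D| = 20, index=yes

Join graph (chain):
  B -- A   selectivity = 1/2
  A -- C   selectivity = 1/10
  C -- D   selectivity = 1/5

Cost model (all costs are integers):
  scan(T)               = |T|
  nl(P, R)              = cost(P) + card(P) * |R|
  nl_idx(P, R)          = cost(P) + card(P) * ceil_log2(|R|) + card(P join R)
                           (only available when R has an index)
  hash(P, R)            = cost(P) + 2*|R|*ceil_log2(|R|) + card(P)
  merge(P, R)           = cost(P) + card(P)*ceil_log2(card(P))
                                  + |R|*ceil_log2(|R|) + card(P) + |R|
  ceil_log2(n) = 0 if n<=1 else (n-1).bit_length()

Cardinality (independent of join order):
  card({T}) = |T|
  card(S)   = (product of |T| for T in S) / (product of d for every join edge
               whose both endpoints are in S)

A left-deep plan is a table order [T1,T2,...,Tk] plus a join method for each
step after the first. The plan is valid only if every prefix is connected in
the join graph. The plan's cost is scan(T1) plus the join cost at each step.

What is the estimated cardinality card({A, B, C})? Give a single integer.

93750

Tables in S: A(250), B(50), C(150)
Edges inside S: B-A(d=2), A-C(d=10)
numerator = 250 * 50 * 150 = 1875000
denominator = 2 * 10 = 20
card(S) = 1875000 / 20 = 93750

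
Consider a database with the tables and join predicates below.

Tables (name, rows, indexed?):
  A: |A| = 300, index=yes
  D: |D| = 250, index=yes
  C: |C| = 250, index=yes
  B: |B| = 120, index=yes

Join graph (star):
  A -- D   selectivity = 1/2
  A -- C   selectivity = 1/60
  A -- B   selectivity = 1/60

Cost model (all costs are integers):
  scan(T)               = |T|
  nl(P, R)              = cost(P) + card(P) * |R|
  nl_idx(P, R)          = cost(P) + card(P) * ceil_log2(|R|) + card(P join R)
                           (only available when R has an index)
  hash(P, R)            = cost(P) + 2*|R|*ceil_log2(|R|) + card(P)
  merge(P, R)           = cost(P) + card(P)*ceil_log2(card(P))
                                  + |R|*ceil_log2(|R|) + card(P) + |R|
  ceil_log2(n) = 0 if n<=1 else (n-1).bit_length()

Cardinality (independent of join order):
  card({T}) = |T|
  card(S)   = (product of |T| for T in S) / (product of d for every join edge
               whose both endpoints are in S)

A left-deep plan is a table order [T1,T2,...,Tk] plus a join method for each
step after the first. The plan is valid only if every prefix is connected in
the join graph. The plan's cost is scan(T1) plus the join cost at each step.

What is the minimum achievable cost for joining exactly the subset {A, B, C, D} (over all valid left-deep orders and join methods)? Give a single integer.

Selinger DP over subsets of {A,B,C,D}:
  {A}: scan cost=300, card=300
  {D}: scan cost=250, card=250
  {C}: scan cost=250, card=250
  {B}: scan cost=120, card=120
  {AD}: card=37500; try (D,hash)→4600, (A,merge)→5500, (D,merge)→5550, (A,hash)→5900, (A,nl_idx)→40000, (D,nl_idx)→40200 …(+2); best=4600 via (D,hash)
  {AC}: card=1250; try (A,nl_idx)→3750, (C,nl_idx)→3950, (C,hash)→4600, (A,merge)→5500, (C,merge)→5550, (A,hash)→5900 …(+2); best=3750 via (A,nl_idx)
  {AB}: card=600; try (A,nl_idx)→1800, (B,hash)→2280, (B,nl_idx)→3000, (A,merge)→4080, (B,merge)→4260, (A,hash)→5640 …(+2); best=1800 via (A,nl_idx)
  {ACD}: card=156250; try (D,hash)→9000, (D,merge)→21000, (C,hash)→46100, (D,nl_idx)→170000, (D,nl)→316250, (C,nl_idx)→460850 …(+2); best=9000 via (D,hash)
  {ABD}: card=75000; try (D,hash)→6400, (D,merge)→10650, (B,hash)→43780, (D,nl_idx)→81600, (D,nl)→151800, (B,nl_idx)→342100 …(+2); best=6400 via (D,hash)
  {ABC}: card=2500; try (C,hash)→6400, (B,hash)→6680, (C,nl_idx)→9100, (C,merge)→10650, (B,nl_idx)→15000, (B,merge)→19710 …(+2); best=6400 via (C,hash)
  {ABCD}: card=312500; try (D,hash)→12900, (D,merge)→41150, (C,hash)→85400, (B,hash)→166930, (D,nl_idx)→338900, (D,nl)→631400 …(+6); best=12900 via (D,hash)

12900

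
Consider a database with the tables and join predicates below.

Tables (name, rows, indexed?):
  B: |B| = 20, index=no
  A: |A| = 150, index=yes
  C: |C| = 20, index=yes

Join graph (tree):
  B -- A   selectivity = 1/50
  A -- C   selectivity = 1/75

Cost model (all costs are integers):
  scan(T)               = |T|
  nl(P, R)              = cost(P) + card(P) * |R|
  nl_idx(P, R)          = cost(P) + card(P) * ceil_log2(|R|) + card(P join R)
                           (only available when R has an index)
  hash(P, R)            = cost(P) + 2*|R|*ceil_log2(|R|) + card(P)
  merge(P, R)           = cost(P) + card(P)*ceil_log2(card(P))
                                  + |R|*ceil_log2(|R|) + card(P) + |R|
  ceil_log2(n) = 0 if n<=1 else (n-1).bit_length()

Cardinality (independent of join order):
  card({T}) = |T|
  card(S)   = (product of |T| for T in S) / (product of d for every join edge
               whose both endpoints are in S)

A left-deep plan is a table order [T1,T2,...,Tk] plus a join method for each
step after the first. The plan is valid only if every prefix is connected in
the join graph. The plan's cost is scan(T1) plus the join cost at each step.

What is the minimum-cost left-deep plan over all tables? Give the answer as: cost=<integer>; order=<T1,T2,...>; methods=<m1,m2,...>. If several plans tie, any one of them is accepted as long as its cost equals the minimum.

Selinger DP (subsets sized 1..n):
  {B}: scan cost=20, card=20
  {A}: scan cost=150, card=150
  {C}: scan cost=20, card=20
  {AB}: card=60; try (A,nl_idx)→240, (B,hash)→500, (A,merge)→1490, (B,merge)→1620, (A,hash)→2440, (A,nl)→3020 …(+1); best=240 via (A,nl_idx)
  {AC}: card=40; try (A,nl_idx)→220, (C,hash)→500, (C,nl_idx)→940, (A,merge)→1490, (C,merge)→1620, (A,hash)→2440 …(+2); best=220 via (A,nl_idx)
  {ABC}: card=16; try (B,hash)→460, (C,hash)→500, (C,nl_idx)→556, (B,merge)→620, (C,merge)→780, (B,nl)→1020 …(+1); best=460 via (B,hash)

cost=460; order=C,A,B; methods=nl_idx,hash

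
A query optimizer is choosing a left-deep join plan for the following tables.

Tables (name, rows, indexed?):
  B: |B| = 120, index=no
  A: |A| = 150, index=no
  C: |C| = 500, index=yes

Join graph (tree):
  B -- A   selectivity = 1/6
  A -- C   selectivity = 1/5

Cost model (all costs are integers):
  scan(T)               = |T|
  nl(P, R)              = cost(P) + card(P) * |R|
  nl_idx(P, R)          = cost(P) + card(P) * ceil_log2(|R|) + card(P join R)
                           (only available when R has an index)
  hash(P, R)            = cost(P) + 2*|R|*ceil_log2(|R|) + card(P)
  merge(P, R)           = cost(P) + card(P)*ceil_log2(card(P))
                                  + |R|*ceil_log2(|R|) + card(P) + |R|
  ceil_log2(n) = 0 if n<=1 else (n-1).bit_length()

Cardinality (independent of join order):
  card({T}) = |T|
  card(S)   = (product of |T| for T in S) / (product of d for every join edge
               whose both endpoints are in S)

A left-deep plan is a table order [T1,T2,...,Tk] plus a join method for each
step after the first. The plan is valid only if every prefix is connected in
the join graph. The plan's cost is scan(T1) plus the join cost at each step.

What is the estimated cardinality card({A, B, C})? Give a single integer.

Tables in S: A(150), B(120), C(500)
Edges inside S: B-A(d=6), A-C(d=5)
numerator = 150 * 120 * 500 = 9000000
denominator = 6 * 5 = 30
card(S) = 9000000 / 30 = 300000

300000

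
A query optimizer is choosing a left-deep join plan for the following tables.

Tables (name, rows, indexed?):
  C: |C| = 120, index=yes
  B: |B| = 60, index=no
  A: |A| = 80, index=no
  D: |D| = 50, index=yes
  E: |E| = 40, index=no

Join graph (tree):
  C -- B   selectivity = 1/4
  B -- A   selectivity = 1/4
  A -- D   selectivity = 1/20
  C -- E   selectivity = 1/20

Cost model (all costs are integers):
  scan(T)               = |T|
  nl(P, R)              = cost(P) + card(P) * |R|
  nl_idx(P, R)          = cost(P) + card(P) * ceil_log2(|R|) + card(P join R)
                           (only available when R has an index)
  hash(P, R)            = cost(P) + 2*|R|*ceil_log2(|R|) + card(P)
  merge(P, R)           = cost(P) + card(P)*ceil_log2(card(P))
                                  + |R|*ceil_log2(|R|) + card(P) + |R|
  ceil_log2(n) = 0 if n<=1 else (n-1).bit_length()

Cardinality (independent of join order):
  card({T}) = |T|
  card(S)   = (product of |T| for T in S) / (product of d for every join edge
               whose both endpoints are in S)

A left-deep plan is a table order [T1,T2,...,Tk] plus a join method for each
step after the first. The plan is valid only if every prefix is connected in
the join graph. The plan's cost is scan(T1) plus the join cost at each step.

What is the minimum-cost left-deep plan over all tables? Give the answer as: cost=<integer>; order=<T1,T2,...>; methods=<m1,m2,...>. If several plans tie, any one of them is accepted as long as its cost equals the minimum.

cost=78840; order=E,C,B,A,D; methods=nl_idx,hash,hash,hash

Selinger DP (subsets sized 1..n):
  {C}: scan cost=120, card=120
  {B}: scan cost=60, card=60
  {A}: scan cost=80, card=80
  {D}: scan cost=50, card=50
  {E}: scan cost=40, card=40
  {BC}: card=1800; try (B,hash)→960, (C,merge)→1440, (B,merge)→1500, (C,hash)→1800, (C,nl_idx)→2280, (C,nl)→7260 …(+1); best=960 via (B,hash)
  {CE}: card=240; try (C,nl_idx)→560, (E,hash)→720, (C,merge)→1280, (E,merge)→1360, (C,hash)→1760, (C,nl)→4840 …(+1); best=560 via (C,nl_idx)
  {AB}: card=1200; try (B,hash)→880, (A,merge)→1120, (B,merge)→1140, (A,hash)→1240, (A,nl)→4860, (B,nl)→4880; best=880 via (B,hash)
  {AD}: card=200; try (D,hash)→760, (D,nl_idx)→760, (A,merge)→1040, (D,merge)→1070, (A,hash)→1220, (A,nl)→4050 …(+1); best=760 via (D,hash)
  {ABC}: card=36000; try (C,hash)→3760, (A,hash)→3880, (C,merge)→16240, (A,merge)→23200, (C,nl_idx)→45280, (C,nl)→144880 …(+1); best=3760 via (C,hash)
  {BCE}: card=3600; try (B,hash)→1520, (B,merge)→3140, (E,hash)→3240, (B,nl)→14960, (E,merge)→22840, (E,nl)→72960; best=1520 via (B,hash)
  {ABD}: card=3000; try (B,hash)→1680, (D,hash)→2680, (B,merge)→2980, (D,nl_idx)→11080, (B,nl)→12760, (D,merge)→15630 …(+1); best=1680 via (B,hash)
  {ABCD}: card=90000; try (C,hash)→6360, (D,hash)→40360, (C,merge)→41640, (C,nl_idx)→112680, (D,nl_idx)→309760, (C,nl)→361680 …(+2); best=6360 via (C,hash)
  {ABCE}: card=72000; try (A,hash)→6240, (E,hash)→40240, (A,merge)→48960, (A,nl)→289520, (E,merge)→616040, (E,nl)→1443760; best=6240 via (A,hash)
  {ABCDE}: card=180000; try (D,hash)→78840, (E,hash)→96840, (D,nl_idx)→618240, (D,merge)→1302590, (E,merge)→1626640, (D,nl)→3606240 …(+1); best=78840 via (D,hash)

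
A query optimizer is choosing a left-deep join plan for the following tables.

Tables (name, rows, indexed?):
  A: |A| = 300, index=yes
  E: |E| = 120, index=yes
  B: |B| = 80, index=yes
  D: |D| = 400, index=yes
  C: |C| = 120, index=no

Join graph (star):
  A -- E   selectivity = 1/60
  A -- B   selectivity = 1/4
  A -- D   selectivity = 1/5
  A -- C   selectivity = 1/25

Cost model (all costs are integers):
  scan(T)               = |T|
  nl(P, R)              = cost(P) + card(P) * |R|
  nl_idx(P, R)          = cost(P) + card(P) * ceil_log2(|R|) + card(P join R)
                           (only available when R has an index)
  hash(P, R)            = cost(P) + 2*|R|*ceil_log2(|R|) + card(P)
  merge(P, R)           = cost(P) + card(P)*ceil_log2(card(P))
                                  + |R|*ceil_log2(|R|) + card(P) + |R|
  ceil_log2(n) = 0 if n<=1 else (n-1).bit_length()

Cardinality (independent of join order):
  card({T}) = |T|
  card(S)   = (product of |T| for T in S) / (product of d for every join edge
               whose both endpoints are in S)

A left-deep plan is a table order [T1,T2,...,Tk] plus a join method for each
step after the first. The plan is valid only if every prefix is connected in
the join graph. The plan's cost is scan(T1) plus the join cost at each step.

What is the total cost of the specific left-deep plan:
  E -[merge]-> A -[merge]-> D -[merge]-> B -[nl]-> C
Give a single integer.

step 1: scan E: cost=120, card=120
step 2: join A via merge
    card(P join A) = 120*300/(60) = 600
    cost = 120 + 120*7 + 300*9 + 120 + 300 = 4080
step 3: join D via merge
    card(P join D) = 600*400/(5) = 48000
    cost = 4080 + 600*10 + 400*9 + 600 + 400 = 14680
step 4: join B via merge
    card(P join B) = 48000*80/(4) = 960000
    cost = 14680 + 48000*16 + 80*7 + 48000 + 80 = 831320
step 5: join C via nl
    card(P join C) = 960000*120/(25) = 4608000
    cost = 831320 + 960000*120 = 116031320

116031320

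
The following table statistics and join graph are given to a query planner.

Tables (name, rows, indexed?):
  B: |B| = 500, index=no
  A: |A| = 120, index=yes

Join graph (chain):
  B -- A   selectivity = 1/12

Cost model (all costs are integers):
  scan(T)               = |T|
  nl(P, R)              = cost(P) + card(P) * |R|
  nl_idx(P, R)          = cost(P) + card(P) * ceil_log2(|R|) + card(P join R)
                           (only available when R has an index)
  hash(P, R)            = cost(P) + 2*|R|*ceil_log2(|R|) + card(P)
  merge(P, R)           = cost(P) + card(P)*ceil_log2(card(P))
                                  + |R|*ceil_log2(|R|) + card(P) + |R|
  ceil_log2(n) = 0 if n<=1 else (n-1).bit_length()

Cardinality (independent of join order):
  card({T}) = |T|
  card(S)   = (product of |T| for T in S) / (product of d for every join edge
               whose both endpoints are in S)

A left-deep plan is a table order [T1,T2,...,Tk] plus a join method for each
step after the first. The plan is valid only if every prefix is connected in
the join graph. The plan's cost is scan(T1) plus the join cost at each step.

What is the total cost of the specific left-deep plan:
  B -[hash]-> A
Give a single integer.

step 1: scan B: cost=500, card=500
step 2: join A via hash
    card(P join A) = 500*120/(12) = 5000
    cost = 500 + 2*120*7 + 500 = 2680

2680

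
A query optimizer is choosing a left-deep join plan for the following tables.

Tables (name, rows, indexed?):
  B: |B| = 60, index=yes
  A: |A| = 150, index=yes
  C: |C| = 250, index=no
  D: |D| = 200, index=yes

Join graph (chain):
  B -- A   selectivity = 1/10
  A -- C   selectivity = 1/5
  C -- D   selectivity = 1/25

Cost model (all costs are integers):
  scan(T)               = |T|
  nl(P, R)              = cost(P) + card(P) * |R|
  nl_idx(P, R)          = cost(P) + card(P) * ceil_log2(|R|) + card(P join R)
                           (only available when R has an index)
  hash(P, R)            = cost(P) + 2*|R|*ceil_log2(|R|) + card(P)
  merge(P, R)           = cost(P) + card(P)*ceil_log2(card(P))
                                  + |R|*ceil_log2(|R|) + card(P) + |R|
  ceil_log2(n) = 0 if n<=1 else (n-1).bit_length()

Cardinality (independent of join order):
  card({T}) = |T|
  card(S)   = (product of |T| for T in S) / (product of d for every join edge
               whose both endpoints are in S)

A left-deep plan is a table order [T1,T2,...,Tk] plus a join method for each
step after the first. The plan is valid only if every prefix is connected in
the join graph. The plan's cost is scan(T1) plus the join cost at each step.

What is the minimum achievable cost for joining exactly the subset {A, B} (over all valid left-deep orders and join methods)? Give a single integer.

Selinger DP over subsets of {A,B}:
  {B}: scan cost=60, card=60
  {A}: scan cost=150, card=150
  {AB}: card=900; try (B,hash)→1020, (A,nl_idx)→1440, (A,merge)→1830, (B,merge)→1920, (B,nl_idx)→1950, (A,hash)→2520 …(+2); best=1020 via (B,hash)

1020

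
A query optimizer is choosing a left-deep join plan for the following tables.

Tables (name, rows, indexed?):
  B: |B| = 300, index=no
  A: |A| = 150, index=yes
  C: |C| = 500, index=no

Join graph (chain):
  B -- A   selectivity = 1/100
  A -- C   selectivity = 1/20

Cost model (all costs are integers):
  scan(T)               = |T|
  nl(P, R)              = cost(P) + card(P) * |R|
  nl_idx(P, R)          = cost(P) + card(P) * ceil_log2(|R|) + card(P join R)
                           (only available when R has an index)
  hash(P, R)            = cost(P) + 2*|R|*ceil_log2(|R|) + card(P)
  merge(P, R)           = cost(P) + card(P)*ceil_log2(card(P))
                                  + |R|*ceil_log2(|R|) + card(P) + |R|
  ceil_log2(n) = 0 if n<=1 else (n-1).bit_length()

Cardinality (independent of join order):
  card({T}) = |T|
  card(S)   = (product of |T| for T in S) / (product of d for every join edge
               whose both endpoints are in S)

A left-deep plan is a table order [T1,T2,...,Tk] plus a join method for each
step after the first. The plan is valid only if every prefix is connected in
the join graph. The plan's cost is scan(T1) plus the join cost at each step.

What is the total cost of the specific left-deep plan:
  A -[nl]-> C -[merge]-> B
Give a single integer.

126900

step 1: scan A: cost=150, card=150
step 2: join C via nl
    card(P join C) = 150*500/(20) = 3750
    cost = 150 + 150*500 = 75150
step 3: join B via merge
    card(P join B) = 3750*300/(100) = 11250
    cost = 75150 + 3750*12 + 300*9 + 3750 + 300 = 126900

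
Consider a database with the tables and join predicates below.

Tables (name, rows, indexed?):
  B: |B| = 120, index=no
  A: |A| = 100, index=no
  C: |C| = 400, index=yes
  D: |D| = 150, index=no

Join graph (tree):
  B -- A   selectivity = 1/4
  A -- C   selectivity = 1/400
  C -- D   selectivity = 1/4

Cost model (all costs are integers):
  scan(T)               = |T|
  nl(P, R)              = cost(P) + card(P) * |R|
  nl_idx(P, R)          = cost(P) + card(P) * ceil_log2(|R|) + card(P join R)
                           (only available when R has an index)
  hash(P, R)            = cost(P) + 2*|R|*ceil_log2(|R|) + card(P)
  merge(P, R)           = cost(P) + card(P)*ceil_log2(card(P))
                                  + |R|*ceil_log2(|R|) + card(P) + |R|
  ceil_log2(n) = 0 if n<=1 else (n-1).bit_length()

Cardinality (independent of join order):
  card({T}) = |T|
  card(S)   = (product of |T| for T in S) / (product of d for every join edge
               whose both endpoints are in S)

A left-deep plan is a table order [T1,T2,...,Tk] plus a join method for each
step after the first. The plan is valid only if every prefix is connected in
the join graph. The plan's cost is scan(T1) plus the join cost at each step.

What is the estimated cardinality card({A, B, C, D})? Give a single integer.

112500

Tables in S: A(100), B(120), C(400), D(150)
Edges inside S: B-A(d=4), A-C(d=400), C-D(d=4)
numerator = 100 * 120 * 400 * 150 = 720000000
denominator = 4 * 400 * 4 = 6400
card(S) = 720000000 / 6400 = 112500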